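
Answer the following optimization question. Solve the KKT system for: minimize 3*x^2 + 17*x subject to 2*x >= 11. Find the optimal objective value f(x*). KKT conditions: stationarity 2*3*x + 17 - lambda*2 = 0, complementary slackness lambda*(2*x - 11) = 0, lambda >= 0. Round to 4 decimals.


Step 1: Try lambda = 0 (constraint inactive).
x_unc = -17/(2*3) = -2.8333
Check: 2*-2.8333 = -5.6666 < 11 -- violated!
Step 2: Constraint must be active: 2*x = 11
x* = 11/2 = 5.5
lambda = (2*3*5.5 + 17)/2 = 25.0
Step 3: Compute optimal value.
f(x*) = 3*5.5^2 + 17*5.5 = 184.25


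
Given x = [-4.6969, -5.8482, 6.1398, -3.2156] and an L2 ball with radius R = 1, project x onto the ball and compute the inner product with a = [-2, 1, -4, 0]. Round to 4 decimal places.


Step 1: Compute ||x|| (intermediates to 6 decimals).
||x|| = sqrt((-4.6969)^2 + (-5.8482)^2 + 6.1398^2 + (-3.2156)^2) = 10.212715
Step 2: Project.
Since ||x|| > R, scale = R/||x|| = 1/10.212715 = 0.097917, proj(x) = scale * x
proj(x) = [-0.459906, -0.572638, 0.601191, -0.314862]
Step 3: Dot product.
a^T * proj(x) = -2*(-0.459906) + 1*(-0.572638) - 4*0.601191 + 0*(-0.314862) = -2.0576


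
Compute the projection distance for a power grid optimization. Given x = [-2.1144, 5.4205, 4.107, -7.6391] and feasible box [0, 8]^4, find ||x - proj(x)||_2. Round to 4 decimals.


Project each component onto [0, 8].
clip(-2.1144) = 0.0, clip(5.4205) = 5.4205, clip(4.107) = 4.107, clip(-7.6391) = 0.0
Projection = [0.0, 5.4205, 4.107, 0.0]
Squared diffs: [4.4707, 0.0, 0.0, 58.3558]
Distance = sqrt(62.8265) = 7.9263


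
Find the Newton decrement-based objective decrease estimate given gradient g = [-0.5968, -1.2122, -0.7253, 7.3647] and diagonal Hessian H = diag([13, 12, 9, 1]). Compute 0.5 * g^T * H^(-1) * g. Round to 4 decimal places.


Step 1: H is diagonal, so H^(-1) * g = [-0.0459, -0.101, -0.0806, 7.3647].
Step 2: g^T H^(-1) g = sum_i g_i^2 / H_ii
  = (-0.5968)^2/13 + (-1.2122)^2/12 + (-0.7253)^2/9 + (7.3647)^2/1
  = 0.0274 + 0.1225 + 0.0585 + 54.2388 = 54.4471
Step 3: Objective decrease = 0.5 * g^T H^(-1) g = 27.2236


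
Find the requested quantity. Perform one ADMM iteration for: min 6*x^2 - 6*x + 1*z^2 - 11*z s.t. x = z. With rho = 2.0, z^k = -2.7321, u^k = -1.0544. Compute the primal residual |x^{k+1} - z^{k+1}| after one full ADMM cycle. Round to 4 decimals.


ADMM iteration with rho = 2.0, z^k = -2.7321, u^k = -1.0544
Step 1: x-update.
Minimize 6*x^2 - 6*x + (2.0/2)*(x + 2.7321 - 1.0544)^2
FOC: (2*6 + 2.0)*x = 6 + 2.0*(-2.7321 + 1.0544)
x^{k+1} = 0.1889
Step 2: z-update.
Minimize 1*z^2 - 11*z + (2.0/2)*(0.1889 - z - 1.0544)^2
FOC: (2*1 + 2.0)*z = 11 + 2.0*(0.1889 - 1.0544)
z^{k+1} = 2.3173
Step 3: u-update.
u^{k+1} = -1.0544 + 0.1889 - 2.3173 = -3.1828
Step 4: Primal residual = |0.1889 - 2.3173| = 2.1284


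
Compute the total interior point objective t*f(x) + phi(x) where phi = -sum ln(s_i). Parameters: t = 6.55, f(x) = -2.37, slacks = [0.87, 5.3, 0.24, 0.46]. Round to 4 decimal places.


Step 1: Compute log-barrier.
ln values: [-0.1393, 1.6677, -1.4271, -0.7765]
phi = -(-0.1393 + 1.6677 - 1.4271 - 0.7765) = 0.6752
Step 2: Compute augmented objective.
t*f(x) = 6.55*-2.37 = -15.5235
Total = -15.5235 + 0.6752 = -14.8483


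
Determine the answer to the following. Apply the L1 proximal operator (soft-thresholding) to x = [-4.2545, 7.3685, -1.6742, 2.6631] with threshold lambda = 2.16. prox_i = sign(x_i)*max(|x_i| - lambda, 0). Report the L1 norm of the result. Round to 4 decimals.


Soft-thresholding with lambda = 2.16:
prox(-4.2545) = sign(-4.2545)*max(|-4.2545| - 2.16, 0) = -2.0945
prox(7.3685) = sign(7.3685)*max(|7.3685| - 2.16, 0) = 5.2085
prox(-1.6742) = sign(-1.6742)*max(|-1.6742| - 2.16, 0) = 0.0
prox(2.6631) = sign(2.6631)*max(|2.6631| - 2.16, 0) = 0.5031
prox(x) = [-2.0945, 5.2085, 0.0, 0.5031]
||prox(x)||_1 = 2.0945 + 5.2085 + 0.0 + 0.5031 = 7.8061


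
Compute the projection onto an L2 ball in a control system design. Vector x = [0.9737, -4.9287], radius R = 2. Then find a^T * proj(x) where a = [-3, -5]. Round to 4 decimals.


Step 1: Compute ||x|| (intermediates to 6 decimals).
||x|| = sqrt(0.9737^2 + (-4.9287)^2) = 5.02396
Step 2: Project.
Since ||x|| > R, scale = R/||x|| = 2/5.02396 = 0.398092, proj(x) = scale * x
proj(x) = [0.387622, -1.962076]
Step 3: Dot product.
a^T * proj(x) = -3*0.387622 - 5*(-1.962076) = 8.6475


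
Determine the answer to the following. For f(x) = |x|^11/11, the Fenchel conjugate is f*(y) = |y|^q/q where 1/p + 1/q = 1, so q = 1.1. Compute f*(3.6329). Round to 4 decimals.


The conjugate exponent q satisfies 1/p + 1/q = 1.
p = 11, so q = 11/(11 - 1) = 1.1
|y|^q = 3.6329^1.1 = 4.1331
f*(3.6329) = 4.1331 / 1.1 = 3.7574


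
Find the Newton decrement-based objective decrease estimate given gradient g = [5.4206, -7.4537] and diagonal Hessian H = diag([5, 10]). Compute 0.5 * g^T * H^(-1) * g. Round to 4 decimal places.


Step 1: H is diagonal, so H^(-1) * g = [1.0841, -0.7454].
Step 2: g^T H^(-1) g = sum_i g_i^2 / H_ii
  = (5.4206)^2/5 + (-7.4537)^2/10
  = 5.8766 + 5.5558 = 11.4323
Step 3: Objective decrease = 0.5 * g^T H^(-1) g = 5.7162


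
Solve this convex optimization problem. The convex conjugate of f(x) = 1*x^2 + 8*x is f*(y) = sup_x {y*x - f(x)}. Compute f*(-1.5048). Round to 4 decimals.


f*(y) = sup_x {y*x - a*x^2 - b*x} = sup_x {(y-b)*x - a*x^2}
FOC: (y - b) - 2a*x = 0 => x* = (y - b)/(2a)
x* = (-1.5048 - 8)/(2*1) = -4.7524
f*(-1.5048) = (y-b)^2/(4a) = (-1.5048 - 8)^2/(4*1)
= 90.3412/4 = 22.5853


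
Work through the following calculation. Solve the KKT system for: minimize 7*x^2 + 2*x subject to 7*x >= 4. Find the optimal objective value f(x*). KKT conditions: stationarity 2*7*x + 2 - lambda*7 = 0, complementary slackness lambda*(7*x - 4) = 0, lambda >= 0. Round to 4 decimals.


Step 1: Try lambda = 0 (constraint inactive).
x_unc = -2/(2*7) = -0.1429
Check: 7*-0.1429 = -1.0003 < 4 -- violated!
Step 2: Constraint must be active: 7*x = 4
x* = 4/7 = 0.5714 (rounded; the exact value 4/7 is used below)
lambda = (2*7*(4/7) + 2)/7 = 1.4286
Step 3: Compute optimal value.
f(x*) = 7*(4/7)^2 + 2*(4/7) = 3.4286


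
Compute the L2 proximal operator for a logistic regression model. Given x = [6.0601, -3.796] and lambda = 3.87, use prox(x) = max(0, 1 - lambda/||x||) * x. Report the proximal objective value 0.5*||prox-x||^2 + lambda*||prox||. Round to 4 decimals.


Step 1: Compute ||x||.
||x|| = 7.1508
Step 2: Compute scaling factor.
scale = max(0, 1 - 3.87/7.1508) = 0.4588
Step 3: prox(x) = [2.7804, -1.7416]
||prox(x)|| = 3.2808
Step 4: Proximal objective.
0.5*||prox-x||^2 = 7.4885
lambda*||prox|| = 12.6967
Total = 20.1853


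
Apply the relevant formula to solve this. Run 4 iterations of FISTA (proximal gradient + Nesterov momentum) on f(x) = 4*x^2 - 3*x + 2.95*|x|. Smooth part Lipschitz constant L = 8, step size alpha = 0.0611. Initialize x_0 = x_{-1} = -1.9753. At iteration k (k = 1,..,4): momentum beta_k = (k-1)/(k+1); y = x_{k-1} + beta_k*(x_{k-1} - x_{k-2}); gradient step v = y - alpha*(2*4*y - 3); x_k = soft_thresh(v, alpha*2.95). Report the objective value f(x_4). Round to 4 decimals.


FISTA on f(x) = 4*x^2 - 3*x + 2.95*|x|
L = 8, alpha = 0.0611
Iteration 1: beta = 0.0, y = -1.9753 + 0.0*(-1.9753 + 1.9753) = -1.9753
  grad(y) = -18.8024, v = y - alpha*grad = -0.8265
  prox(v) = soft_thresh(-0.8265, 0.1802) = -0.6462
Iteration 2: beta = 0.3333, y = -0.6462 + 0.3333*(-0.6462 + 1.9753) = -0.2032
  grad(y) = -4.6256, v = y - alpha*grad = 0.0794
  prox(v) = soft_thresh(0.0794, 0.1802) = 0.0
Iteration 3: beta = 0.5, y = 0.0 + 0.5*(0.0 + 0.6462) = 0.3231
  grad(y) = -0.4151, v = y - alpha*grad = 0.3485
  prox(v) = soft_thresh(0.3485, 0.1802) = 0.1682
Iteration 4: beta = 0.6, y = 0.1682 + 0.6*(0.1682 - 0.0) = 0.2692
  grad(y) = -0.8466, v = y - alpha*grad = 0.3209
  prox(v) = soft_thresh(0.3209, 0.1802) = 0.1407
f(x_4) = 4*0.1407^2 - 3*0.1407 + 2.95*|0.1407| = 0.0721


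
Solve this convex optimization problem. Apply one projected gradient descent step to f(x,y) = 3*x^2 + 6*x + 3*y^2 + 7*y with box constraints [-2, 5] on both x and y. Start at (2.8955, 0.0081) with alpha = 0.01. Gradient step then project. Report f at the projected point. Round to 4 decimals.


Step 1: Compute gradient at (2.8955, 0.0081).
grad_x = 2*3*2.8955 + 6 = 23.373
grad_y = 2*3*0.0081 + 7 = 7.0486
Step 2: Gradient step.
x_raw = 2.8955 - 0.01*23.373 = 2.6618
y_raw = 0.0081 - 0.01*7.0486 = -0.0624
Step 3: Project onto [-2, 5].
x_proj = clip(2.6618) = 2.6618
y_proj = clip(-0.0624) = -0.0624
Step 4: Evaluate f.
f(2.6618, -0.0624) = 36.8007


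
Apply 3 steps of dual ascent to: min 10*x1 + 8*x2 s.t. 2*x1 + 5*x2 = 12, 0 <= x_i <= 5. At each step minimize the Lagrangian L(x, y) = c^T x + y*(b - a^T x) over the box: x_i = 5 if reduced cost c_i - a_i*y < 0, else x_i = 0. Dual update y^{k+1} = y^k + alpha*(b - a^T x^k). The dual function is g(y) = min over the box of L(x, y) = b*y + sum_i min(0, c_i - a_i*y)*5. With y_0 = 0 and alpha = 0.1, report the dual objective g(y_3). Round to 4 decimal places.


Dual ascent for LP: min 10*x1 + 8*x2, 2*x1 + 5*x2 = 12, 0 <= x_i <= 5
Step 1: y^k = 0.0, reduced costs: (10.0, 8.0)
  x^k = (0.0, 0.0), subgradient = b - a^T x = 12.0
  y^{k+1} = 0.0 + 0.1*12.0 = 1.2
Step 2: y^k = 1.2, reduced costs: (7.6, 2.0)
  x^k = (0.0, 0.0), subgradient = b - a^T x = 12.0
  y^{k+1} = 1.2 + 0.1*12.0 = 2.4
Step 3: y^k = 2.4, reduced costs: (5.2, -4.0)
  x^k = (0.0, 5.0), subgradient = b - a^T x = -13.0
  y^{k+1} = 2.4 + 0.1*-13.0 = 1.1
Dual objective at y_3 = 1.1: reduced costs (7.8, 2.5), box minimizer x = (0.0, 0.0)
g(y_3) = b*y + (c1 - a1*y)*x1 + (c2 - a2*y)*x2 = 12*1.1 + 7.8*0.0 + 2.5*0.0 = 13.2 + 0.0 + 0.0 = 13.2


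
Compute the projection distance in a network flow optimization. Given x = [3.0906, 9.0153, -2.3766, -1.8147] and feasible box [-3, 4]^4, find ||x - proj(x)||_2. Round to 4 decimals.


Project each component onto [-3, 4].
clip(3.0906) = 3.0906, clip(9.0153) = 4.0, clip(-2.3766) = -2.3766, clip(-1.8147) = -1.8147
Projection = [3.0906, 4.0, -2.3766, -1.8147]
Squared diffs: [0.0, 25.1532, 0.0, 0.0]
Distance = sqrt(25.1532) = 5.0153


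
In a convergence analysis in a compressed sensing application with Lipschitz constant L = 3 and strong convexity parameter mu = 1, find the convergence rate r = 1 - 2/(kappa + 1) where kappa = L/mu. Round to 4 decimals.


Step 1: Compute the condition number.
kappa = L/mu = 3/1 = 3.0
Step 2: Compute the convergence rate.
r = 1 - 2/(kappa + 1) = 1 - 2*mu/(L + mu) = (L - mu)/(L + mu) = 2/4 = 0.5


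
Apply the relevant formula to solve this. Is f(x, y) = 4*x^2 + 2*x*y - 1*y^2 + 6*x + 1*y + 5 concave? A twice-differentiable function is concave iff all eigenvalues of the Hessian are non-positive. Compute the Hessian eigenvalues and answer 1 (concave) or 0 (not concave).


The Hessian of f(x,y) = 4*x^2 + 2*x*y - 1*y^2 + 6*x + 1*y + 5 is:
H = [[8, 2], [2, -2]]
Trace = 8 - 2 = 6
Determinant = 8*-2 - (2)^2 = -20
Discriminant = (6)^2 - 4*-20 = 116.0
Eigenvalues: lambda_1 = -2.3852, lambda_2 = 8.3852
The function is not concave.

0


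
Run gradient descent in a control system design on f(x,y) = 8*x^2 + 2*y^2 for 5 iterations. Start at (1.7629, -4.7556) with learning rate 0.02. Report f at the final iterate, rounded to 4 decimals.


Gradient descent on f(x,y) = 8*x^2 + 2*y^2.
Starting point: (1.7629, -4.7556), alpha = 0.02
Step 1: grad_x = 2*8*1.7629 = 28.2064, grad_y = 2*2*-4.7556 = -19.0224
  x_1 = 1.7629 - 0.02*28.2064 = 1.1988
  y_1 = -4.7556 - 0.02*-19.0224 = -4.3752
Step 2: grad_x = 2*8*1.1988 = 19.1804, grad_y = 2*2*-4.3752 = -17.5006
  x_2 = 1.1988 - 0.02*19.1804 = 0.8152
  y_2 = -4.3752 - 0.02*-17.5006 = -4.0251
Step 3: grad_x = 2*8*0.8152 = 13.0426, grad_y = 2*2*-4.0251 = -16.1006
  x_3 = 0.8152 - 0.02*13.0426 = 0.5543
  y_3 = -4.0251 - 0.02*-16.1006 = -3.7031
Step 4: grad_x = 2*8*0.5543 = 8.869, grad_y = 2*2*-3.7031 = -14.8125
  x_4 = 0.5543 - 0.02*8.869 = 0.3769
  y_4 = -3.7031 - 0.02*-14.8125 = -3.4069
Step 5: grad_x = 2*8*0.3769 = 6.0309, grad_y = 2*2*-3.4069 = -13.6275
  x_5 = 0.3769 - 0.02*6.0309 = 0.2563
  y_5 = -3.4069 - 0.02*-13.6275 = -3.1343
f(0.2563, -3.1343) = 8*0.2563^2 + 2*(-3.1343)^2 = 20.1736


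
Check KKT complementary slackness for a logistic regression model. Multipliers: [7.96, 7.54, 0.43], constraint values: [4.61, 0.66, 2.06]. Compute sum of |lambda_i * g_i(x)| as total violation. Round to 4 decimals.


KKT complementary slackness check:
lambda_1 * g_1 = 7.96 * 4.61 = 36.6956
lambda_2 * g_2 = 7.54 * 0.66 = 4.9764
lambda_3 * g_3 = 0.43 * 2.06 = 0.8858
Total violation = 36.6956 + 4.9764 + 0.8858 = 42.5578


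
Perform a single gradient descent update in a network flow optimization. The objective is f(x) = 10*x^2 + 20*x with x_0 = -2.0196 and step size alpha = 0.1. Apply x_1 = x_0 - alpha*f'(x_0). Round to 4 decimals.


We compute the gradient at x_0 and apply the update.
f'(x) = 20*x + 20
f'(-2.0196) = 20*-2.0196 + 20 = -20.392
x_1 = -2.0196 - 0.1*-20.392 = 0.0196


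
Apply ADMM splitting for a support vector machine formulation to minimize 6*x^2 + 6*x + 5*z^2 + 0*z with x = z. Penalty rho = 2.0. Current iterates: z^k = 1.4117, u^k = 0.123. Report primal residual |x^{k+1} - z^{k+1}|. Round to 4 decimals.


ADMM iteration with rho = 2.0, z^k = 1.4117, u^k = 0.123
Step 1: x-update.
Minimize 6*x^2 + 6*x + (2.0/2)*(x - 1.4117 + 0.123)^2
FOC: (2*6 + 2.0)*x = -6 + 2.0*(1.4117 - 0.123)
x^{k+1} = -0.2445
Step 2: z-update.
Minimize 5*z^2 + 0*z + (2.0/2)*(-0.2445 - z + 0.123)^2
FOC: (2*5 + 2.0)*z = 0 + 2.0*(-0.2445 + 0.123)
z^{k+1} = -0.0202
Step 3: u-update.
u^{k+1} = 0.123 - 0.2445 + 0.0202 = -0.1012
Step 4: Primal residual = |-0.2445 + 0.0202| = 0.2242


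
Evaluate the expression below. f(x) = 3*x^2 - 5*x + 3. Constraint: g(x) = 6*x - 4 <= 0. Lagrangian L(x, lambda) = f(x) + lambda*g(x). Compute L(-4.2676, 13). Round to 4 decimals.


Step 1: Evaluate f(x).
f(-4.2676) = 3*(-4.2676)^2 - 5*(-4.2676) + 3 = 78.9752
Step 2: Evaluate g(x).
g(-4.2676) = 6*-4.2676 - 4 = -29.6056
Step 3: Compute Lagrangian.
L = 78.9752 + 13*-29.6056 = -305.8976


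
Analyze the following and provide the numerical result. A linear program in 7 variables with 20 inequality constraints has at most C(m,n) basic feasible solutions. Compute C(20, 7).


Each vertex corresponds to some choice of n active constraints out of m, so the number of vertices is at most C(m, n) = m! / (n!(m-n)!).
m = 20, n = 7
Numerator: 20 * 19 * 18 * 17 * 16 * 15 * 14
Denominator: 7! = 5040
C(20, 7) = 77520


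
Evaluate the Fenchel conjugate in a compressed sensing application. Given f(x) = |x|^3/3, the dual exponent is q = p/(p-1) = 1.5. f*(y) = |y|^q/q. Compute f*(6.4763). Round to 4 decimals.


The conjugate exponent q satisfies 1/p + 1/q = 1.
p = 3, so q = 3/(3 - 1) = 1.5
|y|^q = 6.4763^1.5 = 16.4813
f*(6.4763) = 16.4813 / 1.5 = 10.9875


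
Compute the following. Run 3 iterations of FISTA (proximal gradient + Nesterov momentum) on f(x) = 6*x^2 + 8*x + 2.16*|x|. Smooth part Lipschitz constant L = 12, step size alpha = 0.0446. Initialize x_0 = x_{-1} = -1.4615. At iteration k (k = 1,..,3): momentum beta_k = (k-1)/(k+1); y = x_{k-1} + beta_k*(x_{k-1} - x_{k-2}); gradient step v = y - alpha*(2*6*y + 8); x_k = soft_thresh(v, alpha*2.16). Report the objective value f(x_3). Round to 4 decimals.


FISTA on f(x) = 6*x^2 + 8*x + 2.16*|x|
L = 12, alpha = 0.0446
Iteration 1: beta = 0.0, y = -1.4615 + 0.0*(-1.4615 + 1.4615) = -1.4615
  grad(y) = -9.538, v = y - alpha*grad = -1.0361
  prox(v) = soft_thresh(-1.0361, 0.0963) = -0.9398
Iteration 2: beta = 0.3333, y = -0.9398 + 0.3333*(-0.9398 + 1.4615) = -0.7659
  grad(y) = -1.1903, v = y - alpha*grad = -0.7128
  prox(v) = soft_thresh(-0.7128, 0.0963) = -0.6164
Iteration 3: beta = 0.5, y = -0.6164 + 0.5*(-0.6164 + 0.9398) = -0.4548
  grad(y) = 2.5428, v = y - alpha*grad = -0.5682
  prox(v) = soft_thresh(-0.5682, 0.0963) = -0.4718
f(x_3) = 6*(-0.4718)^2 + 8*(-0.4718) + 2.16*|-0.4718| = -1.4197


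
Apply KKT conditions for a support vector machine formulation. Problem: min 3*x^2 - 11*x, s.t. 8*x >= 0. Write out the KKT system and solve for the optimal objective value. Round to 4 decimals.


Step 1: Try lambda = 0 (constraint inactive).
Stationarity: 2*3*x - 11 = 0
x* = 11/(2*3) = 11/6 = 1.8333 (rounded; the exact value 11/6 is used below)
Check constraint: 8*1.8333 = 14.6664 >= 0 -- satisfied.
Step 2: Compute optimal value.
f(x*) = 3*(11/6)^2 - 11*(11/6) = -10.0833


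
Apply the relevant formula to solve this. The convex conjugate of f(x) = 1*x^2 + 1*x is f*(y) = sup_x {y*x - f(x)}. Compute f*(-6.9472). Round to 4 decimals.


f*(y) = sup_x {y*x - a*x^2 - b*x} = sup_x {(y-b)*x - a*x^2}
FOC: (y - b) - 2a*x = 0 => x* = (y - b)/(2a)
x* = (-6.9472 - 1)/(2*1) = -3.9736
f*(-6.9472) = (y-b)^2/(4a) = (-6.9472 - 1)^2/(4*1)
= 63.158/4 = 15.7895


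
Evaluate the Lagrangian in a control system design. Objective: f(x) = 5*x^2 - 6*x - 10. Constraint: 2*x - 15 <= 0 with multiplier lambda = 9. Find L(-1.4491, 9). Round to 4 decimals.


Step 1: Evaluate f(x).
f(-1.4491) = 5*(-1.4491)^2 - 6*(-1.4491) - 10 = 9.1941
Step 2: Evaluate g(x).
g(-1.4491) = 2*-1.4491 - 15 = -17.8982
Step 3: Compute Lagrangian.
L = 9.1941 + 9*-17.8982 = -151.8897


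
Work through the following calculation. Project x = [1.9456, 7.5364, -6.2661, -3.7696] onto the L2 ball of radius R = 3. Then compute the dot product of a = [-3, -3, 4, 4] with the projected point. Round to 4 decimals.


Step 1: Compute ||x|| (intermediates to 6 decimals).
||x|| = sqrt(1.9456^2 + 7.5364^2 + (-6.2661)^2 + (-3.7696)^2) = 10.679727
Step 2: Project.
Since ||x|| > R, scale = R/||x|| = 3/10.679727 = 0.280906, proj(x) = scale * x
proj(x) = [0.546531, 2.11702, -1.760185, -1.058903]
Step 3: Dot product.
a^T * proj(x) = -3*0.546531 - 3*2.11702 + 4*(-1.760185) + 4*(-1.058903) = -19.267


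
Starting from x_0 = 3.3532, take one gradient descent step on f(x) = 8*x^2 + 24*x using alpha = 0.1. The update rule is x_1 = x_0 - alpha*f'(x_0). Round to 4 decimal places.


We compute the gradient at x_0 and apply the update.
f'(x) = 16*x + 24
f'(3.3532) = 16*3.3532 + 24 = 77.6512
x_1 = 3.3532 - 0.1*77.6512 = -4.4119


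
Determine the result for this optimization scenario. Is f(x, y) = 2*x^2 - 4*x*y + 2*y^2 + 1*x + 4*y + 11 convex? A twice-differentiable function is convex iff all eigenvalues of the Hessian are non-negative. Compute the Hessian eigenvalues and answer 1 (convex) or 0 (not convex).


The Hessian of f(x,y) = 2*x^2 - 4*x*y + 2*y^2 + 1*x + 4*y + 11 is:
H = [[4, -4], [-4, 4]]
Trace = 4 + 4 = 8
Determinant = 4*4 - (-4)^2 = 0
Discriminant = (8)^2 - 4*0 = 64.0
Eigenvalues: lambda_1 = 0.0, lambda_2 = 8.0
The function is convex.

1


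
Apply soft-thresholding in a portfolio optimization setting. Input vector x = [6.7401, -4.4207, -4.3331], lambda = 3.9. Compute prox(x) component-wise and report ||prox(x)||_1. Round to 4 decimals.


Soft-thresholding with lambda = 3.9:
prox(6.7401) = sign(6.7401)*max(|6.7401| - 3.9, 0) = 2.8401
prox(-4.4207) = sign(-4.4207)*max(|-4.4207| - 3.9, 0) = -0.5207
prox(-4.3331) = sign(-4.3331)*max(|-4.3331| - 3.9, 0) = -0.4331
prox(x) = [2.8401, -0.5207, -0.4331]
||prox(x)||_1 = 2.8401 + 0.5207 + 0.4331 = 3.7939


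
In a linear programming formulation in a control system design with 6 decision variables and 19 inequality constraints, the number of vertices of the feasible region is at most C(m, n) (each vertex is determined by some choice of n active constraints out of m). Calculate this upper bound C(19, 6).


Each vertex corresponds to some choice of n active constraints out of m, so the number of vertices is at most C(m, n) = m! / (n!(m-n)!).
m = 19, n = 6
Numerator: 19 * 18 * 17 * 16 * 15 * 14
Denominator: 6! = 720
C(19, 6) = 27132


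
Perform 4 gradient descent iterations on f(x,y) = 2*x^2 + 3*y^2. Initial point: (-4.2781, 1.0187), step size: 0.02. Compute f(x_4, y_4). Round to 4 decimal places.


Gradient descent on f(x,y) = 2*x^2 + 3*y^2.
Starting point: (-4.2781, 1.0187), alpha = 0.02
Step 1: grad_x = 2*2*-4.2781 = -17.1124, grad_y = 2*3*1.0187 = 6.1122
  x_1 = -4.2781 - 0.02*-17.1124 = -3.9359
  y_1 = 1.0187 - 0.02*6.1122 = 0.8965
Step 2: grad_x = 2*2*-3.9359 = -15.7434, grad_y = 2*3*0.8965 = 5.3787
  x_2 = -3.9359 - 0.02*-15.7434 = -3.621
  y_2 = 0.8965 - 0.02*5.3787 = 0.7889
Step 3: grad_x = 2*2*-3.621 = -14.4839, grad_y = 2*3*0.7889 = 4.7333
  x_3 = -3.621 - 0.02*-14.4839 = -3.3313
  y_3 = 0.7889 - 0.02*4.7333 = 0.6942
Step 4: grad_x = 2*2*-3.3313 = -13.3252, grad_y = 2*3*0.6942 = 4.1653
  x_4 = -3.3313 - 0.02*-13.3252 = -3.0648
  y_4 = 0.6942 - 0.02*4.1653 = 0.6109
f(-3.0648, 0.6109) = 2*(-3.0648)^2 + 3*0.6109^2 = 19.9056


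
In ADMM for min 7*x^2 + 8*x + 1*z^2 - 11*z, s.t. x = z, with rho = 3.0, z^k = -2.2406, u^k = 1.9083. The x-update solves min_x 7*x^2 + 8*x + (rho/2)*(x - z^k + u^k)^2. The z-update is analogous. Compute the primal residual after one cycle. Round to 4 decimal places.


ADMM iteration with rho = 3.0, z^k = -2.2406, u^k = 1.9083
Step 1: x-update.
Minimize 7*x^2 + 8*x + (3.0/2)*(x + 2.2406 + 1.9083)^2
FOC: (2*7 + 3.0)*x = -8 + 3.0*(-2.2406 - 1.9083)
x^{k+1} = -1.2027
Step 2: z-update.
Minimize 1*z^2 - 11*z + (3.0/2)*(-1.2027 - z + 1.9083)^2
FOC: (2*1 + 3.0)*z = 11 + 3.0*(-1.2027 + 1.9083)
z^{k+1} = 2.6233
Step 3: u-update.
u^{k+1} = 1.9083 - 1.2027 - 2.6233 = -1.9178
Step 4: Primal residual = |-1.2027 - 2.6233| = 3.8261


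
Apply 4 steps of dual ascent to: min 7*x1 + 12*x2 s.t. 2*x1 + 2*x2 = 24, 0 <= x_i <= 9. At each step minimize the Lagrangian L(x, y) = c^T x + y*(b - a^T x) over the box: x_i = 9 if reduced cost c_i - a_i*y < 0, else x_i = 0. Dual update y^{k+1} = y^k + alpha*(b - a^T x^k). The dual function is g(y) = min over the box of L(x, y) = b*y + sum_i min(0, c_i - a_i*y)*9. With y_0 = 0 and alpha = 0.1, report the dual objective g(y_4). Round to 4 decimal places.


Dual ascent for LP: min 7*x1 + 12*x2, 2*x1 + 2*x2 = 24, 0 <= x_i <= 9
Step 1: y^k = 0.0, reduced costs: (7.0, 12.0)
  x^k = (0.0, 0.0), subgradient = b - a^T x = 24.0
  y^{k+1} = 0.0 + 0.1*24.0 = 2.4
Step 2: y^k = 2.4, reduced costs: (2.2, 7.2)
  x^k = (0.0, 0.0), subgradient = b - a^T x = 24.0
  y^{k+1} = 2.4 + 0.1*24.0 = 4.8
Step 3: y^k = 4.8, reduced costs: (-2.6, 2.4)
  x^k = (9.0, 0.0), subgradient = b - a^T x = 6.0
  y^{k+1} = 4.8 + 0.1*6.0 = 5.4
Step 4: y^k = 5.4, reduced costs: (-3.8, 1.2)
  x^k = (9.0, 0.0), subgradient = b - a^T x = 6.0
  y^{k+1} = 5.4 + 0.1*6.0 = 6.0
Dual objective at y_4 = 6.0: reduced costs (-5.0, 0.0), box minimizer x = (9.0, 0.0)
g(y_4) = b*y + (c1 - a1*y)*x1 + (c2 - a2*y)*x2 = 24*6.0 + (-5.0)*9.0 + 0.0*0.0 = 144.0 - 45.0 + 0.0 = 99.0


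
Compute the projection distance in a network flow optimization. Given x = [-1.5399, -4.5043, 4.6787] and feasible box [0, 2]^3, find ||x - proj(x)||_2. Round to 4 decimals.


Project each component onto [0, 2].
clip(-1.5399) = 0.0, clip(-4.5043) = 0.0, clip(4.6787) = 2.0
Projection = [0.0, 0.0, 2.0]
Squared diffs: [2.3713, 20.2887, 7.1754]
Distance = sqrt(29.8354) = 5.4622


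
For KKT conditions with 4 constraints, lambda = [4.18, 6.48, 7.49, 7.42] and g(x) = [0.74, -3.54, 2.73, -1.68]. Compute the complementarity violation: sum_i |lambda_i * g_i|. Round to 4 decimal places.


KKT complementary slackness check:
lambda_1 * g_1 = 4.18 * 0.74 = 3.0932
lambda_2 * g_2 = 6.48 * -3.54 = -22.9392
lambda_3 * g_3 = 7.49 * 2.73 = 20.4477
lambda_4 * g_4 = 7.42 * -1.68 = -12.4656
Total violation = 3.0932 + 22.9392 + 20.4477 + 12.4656 = 58.9457


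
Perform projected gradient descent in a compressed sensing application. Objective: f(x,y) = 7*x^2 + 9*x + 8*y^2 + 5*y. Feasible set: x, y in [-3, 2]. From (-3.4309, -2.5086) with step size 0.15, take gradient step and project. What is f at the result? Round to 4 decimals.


Step 1: Compute gradient at (-3.4309, -2.5086).
grad_x = 2*7*-3.4309 + 9 = -39.0326
grad_y = 2*8*-2.5086 + 5 = -35.1376
Step 2: Gradient step.
x_raw = -3.4309 - 0.15*-39.0326 = 2.424
y_raw = -2.5086 - 0.15*-35.1376 = 2.762
Step 3: Project onto [-3, 2].
x_proj = clip(2.424) = 2.0
y_proj = clip(2.762) = 2.0
Step 4: Evaluate f.
f(2.0, 2.0) = 88.0


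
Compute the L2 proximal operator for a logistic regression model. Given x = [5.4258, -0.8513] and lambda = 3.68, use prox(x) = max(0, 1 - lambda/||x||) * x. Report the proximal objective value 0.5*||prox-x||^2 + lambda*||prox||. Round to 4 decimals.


Step 1: Compute ||x||.
||x|| = 5.4922
Step 2: Compute scaling factor.
scale = max(0, 1 - 3.68/5.4922) = 0.33
Step 3: prox(x) = [1.7903, -0.2809]
||prox(x)|| = 1.8122
Step 4: Proximal objective.
0.5*||prox-x||^2 = 6.7712
lambda*||prox|| = 6.6689
Total = 13.44


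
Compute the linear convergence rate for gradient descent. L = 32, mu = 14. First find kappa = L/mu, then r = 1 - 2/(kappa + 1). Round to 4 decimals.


Step 1: Compute the condition number.
kappa = L/mu = 32/14 = 2.2857
Step 2: Compute the convergence rate.
r = 1 - 2/(kappa + 1) = 1 - 2*mu/(L + mu) = (L - mu)/(L + mu) = 18/46 = 0.3913


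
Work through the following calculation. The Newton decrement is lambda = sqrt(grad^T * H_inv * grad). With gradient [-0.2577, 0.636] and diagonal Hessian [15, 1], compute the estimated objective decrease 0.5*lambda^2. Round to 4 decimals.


Step 1: H is diagonal, so H^(-1) * g = [-0.0172, 0.636].
Step 2: g^T H^(-1) g = sum_i g_i^2 / H_ii
  = (-0.2577)^2/15 + (0.636)^2/1
  = 0.0044 + 0.4045 = 0.4089
Step 3: Objective decrease = 0.5 * g^T H^(-1) g = 0.2045


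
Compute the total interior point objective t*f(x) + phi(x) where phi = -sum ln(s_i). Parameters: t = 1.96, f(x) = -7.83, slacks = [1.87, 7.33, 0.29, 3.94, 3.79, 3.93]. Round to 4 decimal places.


Step 1: Compute log-barrier.
ln values: [0.6259, 1.992, -1.2379, 1.3712, 1.3324, 1.3686]
phi = -(0.6259 + 1.992 - 1.2379 + 1.3712 + 1.3324 + 1.3686) = -5.4522
Step 2: Compute augmented objective.
t*f(x) = 1.96*-7.83 = -15.3468
Total = -15.3468 - 5.4522 = -20.799


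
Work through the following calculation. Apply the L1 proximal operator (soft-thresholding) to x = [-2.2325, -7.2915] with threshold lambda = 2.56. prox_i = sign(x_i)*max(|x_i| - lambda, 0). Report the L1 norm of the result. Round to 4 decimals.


Soft-thresholding with lambda = 2.56:
prox(-2.2325) = sign(-2.2325)*max(|-2.2325| - 2.56, 0) = 0.0
prox(-7.2915) = sign(-7.2915)*max(|-7.2915| - 2.56, 0) = -4.7315
prox(x) = [0.0, -4.7315]
||prox(x)||_1 = 0.0 + 4.7315 = 4.7315


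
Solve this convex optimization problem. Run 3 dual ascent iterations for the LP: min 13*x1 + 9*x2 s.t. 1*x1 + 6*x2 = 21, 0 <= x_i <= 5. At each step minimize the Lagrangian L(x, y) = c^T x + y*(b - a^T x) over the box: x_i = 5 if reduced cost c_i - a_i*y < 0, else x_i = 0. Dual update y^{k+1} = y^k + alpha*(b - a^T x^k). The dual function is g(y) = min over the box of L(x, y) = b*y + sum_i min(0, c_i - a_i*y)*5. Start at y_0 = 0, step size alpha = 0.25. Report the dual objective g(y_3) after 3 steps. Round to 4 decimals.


Dual ascent for LP: min 13*x1 + 9*x2, 1*x1 + 6*x2 = 21, 0 <= x_i <= 5
Step 1: y^k = 0.0, reduced costs: (13.0, 9.0)
  x^k = (0.0, 0.0), subgradient = b - a^T x = 21.0
  y^{k+1} = 0.0 + 0.25*21.0 = 5.25
Step 2: y^k = 5.25, reduced costs: (7.75, -22.5)
  x^k = (0.0, 5.0), subgradient = b - a^T x = -9.0
  y^{k+1} = 5.25 + 0.25*-9.0 = 3.0
Step 3: y^k = 3.0, reduced costs: (10.0, -9.0)
  x^k = (0.0, 5.0), subgradient = b - a^T x = -9.0
  y^{k+1} = 3.0 + 0.25*-9.0 = 0.75
Dual objective at y_3 = 0.75: reduced costs (12.25, 4.5), box minimizer x = (0.0, 0.0)
g(y_3) = b*y + (c1 - a1*y)*x1 + (c2 - a2*y)*x2 = 21*0.75 + 12.25*0.0 + 4.5*0.0 = 15.75 + 0.0 + 0.0 = 15.75


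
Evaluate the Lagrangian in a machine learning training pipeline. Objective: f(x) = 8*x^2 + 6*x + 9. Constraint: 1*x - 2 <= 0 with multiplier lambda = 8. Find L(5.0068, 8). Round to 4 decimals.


Step 1: Evaluate f(x).
f(5.0068) = 8*5.0068^2 + 6*5.0068 + 9 = 239.5852
Step 2: Evaluate g(x).
g(5.0068) = 1*5.0068 - 2 = 3.0068
Step 3: Compute Lagrangian.
L = 239.5852 + 8*3.0068 = 263.6396


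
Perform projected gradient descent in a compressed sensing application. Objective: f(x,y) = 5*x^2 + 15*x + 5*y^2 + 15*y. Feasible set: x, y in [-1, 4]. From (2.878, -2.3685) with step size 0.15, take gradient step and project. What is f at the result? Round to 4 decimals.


Step 1: Compute gradient at (2.878, -2.3685).
grad_x = 2*5*2.878 + 15 = 43.78
grad_y = 2*5*-2.3685 + 15 = -8.685
Step 2: Gradient step.
x_raw = 2.878 - 0.15*43.78 = -3.689
y_raw = -2.3685 - 0.15*-8.685 = -1.0658
Step 3: Project onto [-1, 4].
x_proj = clip(-3.689) = -1.0
y_proj = clip(-1.0658) = -1.0
Step 4: Evaluate f.
f(-1.0, -1.0) = -20.0


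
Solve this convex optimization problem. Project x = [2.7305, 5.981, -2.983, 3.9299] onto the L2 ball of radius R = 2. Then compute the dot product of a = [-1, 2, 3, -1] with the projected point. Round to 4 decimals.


Step 1: Compute ||x|| (intermediates to 6 decimals).
||x|| = sqrt(2.7305^2 + 5.981^2 + (-2.983)^2 + 3.9299^2) = 8.220121
Step 2: Project.
Since ||x|| > R, scale = R/||x|| = 2/8.220121 = 0.243305, proj(x) = scale * x
proj(x) = [0.664344, 1.455207, -0.725779, 0.956164]
Step 3: Dot product.
a^T * proj(x) = -1*0.664344 + 2*1.455207 + 3*(-0.725779) - 1*0.956164 = -0.8874


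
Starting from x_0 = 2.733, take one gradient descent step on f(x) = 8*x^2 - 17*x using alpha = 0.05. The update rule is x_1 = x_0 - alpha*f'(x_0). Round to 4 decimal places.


We compute the gradient at x_0 and apply the update.
f'(x) = 16*x - 17
f'(2.733) = 16*2.733 - 17 = 26.728
x_1 = 2.733 - 0.05*26.728 = 1.3966


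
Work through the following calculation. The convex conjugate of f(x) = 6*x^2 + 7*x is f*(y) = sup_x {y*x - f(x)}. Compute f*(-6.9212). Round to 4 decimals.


f*(y) = sup_x {y*x - a*x^2 - b*x} = sup_x {(y-b)*x - a*x^2}
FOC: (y - b) - 2a*x = 0 => x* = (y - b)/(2a)
x* = (-6.9212 - 7)/(2*6) = -1.1601
f*(-6.9212) = (y-b)^2/(4a) = (-6.9212 - 7)^2/(4*6)
= 193.7998/24 = 8.075


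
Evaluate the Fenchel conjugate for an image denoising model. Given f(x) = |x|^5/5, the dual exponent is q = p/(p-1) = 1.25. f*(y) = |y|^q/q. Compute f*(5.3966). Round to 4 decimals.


The conjugate exponent q satisfies 1/p + 1/q = 1.
p = 5, so q = 5/(5 - 1) = 1.25
|y|^q = 5.3966^1.25 = 8.2253
f*(5.3966) = 8.2253 / 1.25 = 6.5802


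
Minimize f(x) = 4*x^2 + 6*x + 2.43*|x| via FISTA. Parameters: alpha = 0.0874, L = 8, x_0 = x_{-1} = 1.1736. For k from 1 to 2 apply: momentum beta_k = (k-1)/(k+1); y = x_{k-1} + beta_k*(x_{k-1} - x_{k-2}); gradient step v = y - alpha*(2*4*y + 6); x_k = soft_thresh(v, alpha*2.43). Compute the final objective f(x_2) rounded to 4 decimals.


FISTA on f(x) = 4*x^2 + 6*x + 2.43*|x|
L = 8, alpha = 0.0874
Iteration 1: beta = 0.0, y = 1.1736 + 0.0*(1.1736 - 1.1736) = 1.1736
  grad(y) = 15.3888, v = y - alpha*grad = -0.1714
  prox(v) = soft_thresh(-0.1714, 0.2124) = 0.0
Iteration 2: beta = 0.3333, y = 0.0 + 0.3333*(0.0 - 1.1736) = -0.3912
  grad(y) = 2.8704, v = y - alpha*grad = -0.6421
  prox(v) = soft_thresh(-0.6421, 0.2124) = -0.4297
f(x_2) = 4*(-0.4297)^2 + 6*(-0.4297) + 2.43*|-0.4297| = -0.7955


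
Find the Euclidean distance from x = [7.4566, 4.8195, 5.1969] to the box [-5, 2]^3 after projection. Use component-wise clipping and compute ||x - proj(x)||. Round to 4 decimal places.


Project each component onto [-5, 2].
clip(7.4566) = 2.0, clip(4.8195) = 2.0, clip(5.1969) = 2.0
Projection = [2.0, 2.0, 2.0]
Squared diffs: [29.7745, 7.9496, 10.2202]
Distance = sqrt(47.9443) = 6.9242


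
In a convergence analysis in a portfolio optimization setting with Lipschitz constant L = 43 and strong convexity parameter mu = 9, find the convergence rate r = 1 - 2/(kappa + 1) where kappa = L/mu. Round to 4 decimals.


Step 1: Compute the condition number.
kappa = L/mu = 43/9 = 4.7778
Step 2: Compute the convergence rate.
r = 1 - 2/(kappa + 1) = 1 - 2*mu/(L + mu) = (L - mu)/(L + mu) = 34/52 = 0.6538


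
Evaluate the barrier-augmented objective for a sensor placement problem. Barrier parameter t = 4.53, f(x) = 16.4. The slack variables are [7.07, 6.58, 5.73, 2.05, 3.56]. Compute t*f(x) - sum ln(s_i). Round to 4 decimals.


Step 1: Compute log-barrier.
ln values: [1.9559, 1.884, 1.7457, 0.7178, 1.2698]
phi = -(1.9559 + 1.884 + 1.7457 + 0.7178 + 1.2698) = -7.5732
Step 2: Compute augmented objective.
t*f(x) = 4.53*16.4 = 74.292
Total = 74.292 - 7.5732 = 66.7188


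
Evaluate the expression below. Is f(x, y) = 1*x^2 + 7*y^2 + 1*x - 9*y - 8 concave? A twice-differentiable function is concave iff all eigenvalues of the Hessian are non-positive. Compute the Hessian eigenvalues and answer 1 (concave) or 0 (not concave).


The Hessian of f(x,y) = 1*x^2 + 7*y^2 + 1*x - 9*y - 8 is:
H = [[2, 0], [0, 14]]
Trace = 2 + 14 = 16
Determinant = 2*14 - (0)^2 = 28
Discriminant = (16)^2 - 4*28 = 144.0
Eigenvalues: lambda_1 = 2.0, lambda_2 = 14.0
The function is not concave.

0


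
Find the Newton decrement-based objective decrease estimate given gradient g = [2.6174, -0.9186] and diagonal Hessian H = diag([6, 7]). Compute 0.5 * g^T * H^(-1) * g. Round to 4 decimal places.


Step 1: H is diagonal, so H^(-1) * g = [0.4362, -0.1312].
Step 2: g^T H^(-1) g = sum_i g_i^2 / H_ii
  = (2.6174)^2/6 + (-0.9186)^2/7
  = 1.1418 + 0.1205 = 1.2623
Step 3: Objective decrease = 0.5 * g^T H^(-1) g = 0.6312


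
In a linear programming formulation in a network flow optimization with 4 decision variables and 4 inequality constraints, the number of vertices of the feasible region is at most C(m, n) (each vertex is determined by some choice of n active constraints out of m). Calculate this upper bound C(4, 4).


Each vertex corresponds to some choice of n active constraints out of m, so the number of vertices is at most C(m, n) = m! / (n!(m-n)!).
m = 4, n = 4
Numerator: 4 * 3 * 2 * 1
Denominator: 4! = 24
C(4, 4) = 1


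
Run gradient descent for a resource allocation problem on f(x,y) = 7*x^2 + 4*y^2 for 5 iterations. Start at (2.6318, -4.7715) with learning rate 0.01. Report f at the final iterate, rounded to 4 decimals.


Gradient descent on f(x,y) = 7*x^2 + 4*y^2.
Starting point: (2.6318, -4.7715), alpha = 0.01
Step 1: grad_x = 2*7*2.6318 = 36.8452, grad_y = 2*4*-4.7715 = -38.172
  x_1 = 2.6318 - 0.01*36.8452 = 2.2633
  y_1 = -4.7715 - 0.01*-38.172 = -4.3898
Step 2: grad_x = 2*7*2.2633 = 31.6869, grad_y = 2*4*-4.3898 = -35.1182
  x_2 = 2.2633 - 0.01*31.6869 = 1.9465
  y_2 = -4.3898 - 0.01*-35.1182 = -4.0386
Step 3: grad_x = 2*7*1.9465 = 27.2507, grad_y = 2*4*-4.0386 = -32.3088
  x_3 = 1.9465 - 0.01*27.2507 = 1.674
  y_3 = -4.0386 - 0.01*-32.3088 = -3.7155
Step 4: grad_x = 2*7*1.674 = 23.4356, grad_y = 2*4*-3.7155 = -29.7241
  x_4 = 1.674 - 0.01*23.4356 = 1.4396
  y_4 = -3.7155 - 0.01*-29.7241 = -3.4183
Step 5: grad_x = 2*7*1.4396 = 20.1546, grad_y = 2*4*-3.4183 = -27.3462
  x_5 = 1.4396 - 0.01*20.1546 = 1.2381
  y_5 = -3.4183 - 0.01*-27.3462 = -3.1448
f(1.2381, -3.1448) = 7*1.2381^2 + 4*(-3.1448)^2 = 50.289


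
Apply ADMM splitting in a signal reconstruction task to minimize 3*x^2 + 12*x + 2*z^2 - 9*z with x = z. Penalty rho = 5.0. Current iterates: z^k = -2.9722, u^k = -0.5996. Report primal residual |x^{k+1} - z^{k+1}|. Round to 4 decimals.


ADMM iteration with rho = 5.0, z^k = -2.9722, u^k = -0.5996
Step 1: x-update.
Minimize 3*x^2 + 12*x + (5.0/2)*(x + 2.9722 - 0.5996)^2
FOC: (2*3 + 5.0)*x = -12 + 5.0*(-2.9722 + 0.5996)
x^{k+1} = -2.1694
Step 2: z-update.
Minimize 2*z^2 - 9*z + (5.0/2)*(-2.1694 - z - 0.5996)^2
FOC: (2*2 + 5.0)*z = 9 + 5.0*(-2.1694 - 0.5996)
z^{k+1} = -0.5383
Step 3: u-update.
u^{k+1} = -0.5996 - 2.1694 + 0.5383 = -2.2307
Step 4: Primal residual = |-2.1694 + 0.5383| = 1.6311


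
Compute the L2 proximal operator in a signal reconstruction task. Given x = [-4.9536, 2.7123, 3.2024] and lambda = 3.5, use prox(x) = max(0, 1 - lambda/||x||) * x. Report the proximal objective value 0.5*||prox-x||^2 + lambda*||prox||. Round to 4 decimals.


Step 1: Compute ||x||.
||x|| = 6.4923
Step 2: Compute scaling factor.
scale = max(0, 1 - 3.5/6.4923) = 0.4609
Step 3: prox(x) = [-2.2831, 1.2501, 1.476]
||prox(x)|| = 2.9923
Step 4: Proximal objective.
0.5*||prox-x||^2 = 6.125
lambda*||prox|| = 10.4731
Total = 16.5981


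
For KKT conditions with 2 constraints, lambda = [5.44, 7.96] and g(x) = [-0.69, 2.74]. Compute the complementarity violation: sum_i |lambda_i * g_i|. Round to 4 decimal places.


KKT complementary slackness check:
lambda_1 * g_1 = 5.44 * -0.69 = -3.7536
lambda_2 * g_2 = 7.96 * 2.74 = 21.8104
Total violation = 3.7536 + 21.8104 = 25.564


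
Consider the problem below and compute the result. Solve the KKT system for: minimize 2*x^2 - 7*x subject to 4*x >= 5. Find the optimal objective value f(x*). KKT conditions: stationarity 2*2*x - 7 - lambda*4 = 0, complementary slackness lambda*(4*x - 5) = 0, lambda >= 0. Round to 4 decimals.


Step 1: Try lambda = 0 (constraint inactive).
Stationarity: 2*2*x - 7 = 0
x* = 7/(2*2) = 1.75
Check constraint: 4*1.75 = 7.0 >= 5 -- satisfied.
Step 2: Compute optimal value.
f(x*) = 2*1.75^2 - 7*1.75 = -6.125


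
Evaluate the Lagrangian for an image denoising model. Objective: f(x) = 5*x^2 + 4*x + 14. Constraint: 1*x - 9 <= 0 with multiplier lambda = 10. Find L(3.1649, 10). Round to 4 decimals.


Step 1: Evaluate f(x).
f(3.1649) = 5*3.1649^2 + 4*3.1649 + 14 = 76.7426
Step 2: Evaluate g(x).
g(3.1649) = 1*3.1649 - 9 = -5.8351
Step 3: Compute Lagrangian.
L = 76.7426 + 10*-5.8351 = 18.3916


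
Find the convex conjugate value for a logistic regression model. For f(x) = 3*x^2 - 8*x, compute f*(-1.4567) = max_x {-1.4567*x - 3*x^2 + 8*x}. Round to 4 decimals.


f*(y) = sup_x {y*x - a*x^2 - b*x} = sup_x {(y-b)*x - a*x^2}
FOC: (y - b) - 2a*x = 0 => x* = (y - b)/(2a)
x* = (-1.4567 + 8)/(2*3) = 1.0906
f*(-1.4567) = (y-b)^2/(4a) = (-1.4567 + 8)^2/(4*3)
= 42.8148/12 = 3.5679


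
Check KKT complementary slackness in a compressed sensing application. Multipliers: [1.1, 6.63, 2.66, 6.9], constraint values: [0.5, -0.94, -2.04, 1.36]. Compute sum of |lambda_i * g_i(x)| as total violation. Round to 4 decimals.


KKT complementary slackness check:
lambda_1 * g_1 = 1.1 * 0.5 = 0.55
lambda_2 * g_2 = 6.63 * -0.94 = -6.2322
lambda_3 * g_3 = 2.66 * -2.04 = -5.4264
lambda_4 * g_4 = 6.9 * 1.36 = 9.384
Total violation = 0.55 + 6.2322 + 5.4264 + 9.384 = 21.5926


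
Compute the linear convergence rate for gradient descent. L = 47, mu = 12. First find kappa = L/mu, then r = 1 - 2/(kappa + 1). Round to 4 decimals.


Step 1: Compute the condition number.
kappa = L/mu = 47/12 = 3.9167
Step 2: Compute the convergence rate.
r = 1 - 2/(kappa + 1) = 1 - 2*mu/(L + mu) = (L - mu)/(L + mu) = 35/59 = 0.5932


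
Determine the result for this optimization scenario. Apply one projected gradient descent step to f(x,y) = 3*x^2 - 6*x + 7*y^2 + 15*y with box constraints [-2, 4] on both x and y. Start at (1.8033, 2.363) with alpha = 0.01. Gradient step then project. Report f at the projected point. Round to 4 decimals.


Step 1: Compute gradient at (1.8033, 2.363).
grad_x = 2*3*1.8033 - 6 = 4.8198
grad_y = 2*7*2.363 + 15 = 48.082
Step 2: Gradient step.
x_raw = 1.8033 - 0.01*4.8198 = 1.7551
y_raw = 2.363 - 0.01*48.082 = 1.8822
Step 3: Project onto [-2, 4].
x_proj = clip(1.7551) = 1.7551
y_proj = clip(1.8822) = 1.8822
Step 4: Evaluate f.
f(1.7551, 1.8822) = 51.7414


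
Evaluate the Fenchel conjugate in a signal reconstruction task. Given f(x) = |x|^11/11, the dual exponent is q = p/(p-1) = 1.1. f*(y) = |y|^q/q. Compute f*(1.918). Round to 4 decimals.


The conjugate exponent q satisfies 1/p + 1/q = 1.
p = 11, so q = 11/(11 - 1) = 1.1
|y|^q = 1.918^1.1 = 2.0471
f*(1.918) = 2.0471 / 1.1 = 1.861


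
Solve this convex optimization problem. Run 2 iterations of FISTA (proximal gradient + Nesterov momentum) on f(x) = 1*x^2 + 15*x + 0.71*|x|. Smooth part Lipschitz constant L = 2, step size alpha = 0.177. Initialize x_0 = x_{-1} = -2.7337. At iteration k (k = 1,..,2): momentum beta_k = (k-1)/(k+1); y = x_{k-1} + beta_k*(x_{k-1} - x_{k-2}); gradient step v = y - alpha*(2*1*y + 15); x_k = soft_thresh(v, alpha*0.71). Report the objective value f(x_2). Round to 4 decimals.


FISTA on f(x) = 1*x^2 + 15*x + 0.71*|x|
L = 2, alpha = 0.177
Iteration 1: beta = 0.0, y = -2.7337 + 0.0*(-2.7337 + 2.7337) = -2.7337
  grad(y) = 9.5326, v = y - alpha*grad = -4.421
  prox(v) = soft_thresh(-4.421, 0.1257) = -4.2953
Iteration 2: beta = 0.3333, y = -4.2953 + 0.3333*(-4.2953 + 2.7337) = -4.8158
  grad(y) = 5.3683, v = y - alpha*grad = -5.766
  prox(v) = soft_thresh(-5.766, 0.1257) = -5.6404
f(x_2) = 1*(-5.6404)^2 + 15*(-5.6404) + 0.71*|-5.6404| = -48.7871
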